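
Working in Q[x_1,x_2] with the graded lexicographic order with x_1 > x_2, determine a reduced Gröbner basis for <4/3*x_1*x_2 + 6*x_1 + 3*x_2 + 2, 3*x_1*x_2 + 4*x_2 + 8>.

G = {x_2**2 - 86/11*x_2 - 144/11, x_1 + 11/54*x_2 - 7/27}

The reduced Gröbner basis is the canonical form of the ideal for this ordering.

f_1 = 4/3*x_1*x_2 + 6*x_1 + 3*x_2 + 2, LT = x_1*x_2.
f_2 = 3*x_1*x_2 + 4*x_2 + 8, LT = x_1*x_2.

S(f_1,f_2): lcm = x_1*x_2. S = 9/2*x_1 + 11/12*x_2 - 7/6.
  leading term x_1: no divisor's leading term divides it; move 9/2*x_1 to the remainder.
  leading term x_2: no divisor's leading term divides it; move 11/12*x_2 to the remainder.
  leading term 1: no divisor's leading term divides it; move -7/6 to the remainder.
  remainder 9/2*x_1 + 11/12*x_2 - 7/6 ≠ 0; add g_3 = 9/2*x_1 + 11/12*x_2 - 7/6 to the basis.

S(f_1,g_3): lcm = x_1*x_2. S = -11/54*x_2**2 + 9/2*x_1 + 271/108*x_2 + 3/2.
  leading term x_2**2: no divisor's leading term divides it; move -11/54*x_2**2 to the remainder.
  leading term x_1: subtract (1)·g_3 from 9/2*x_1 + 271/108*x_2 + 3/2 → 43/27*x_2 + 8/3
  leading term x_2: no divisor's leading term divides it; move 43/27*x_2 to the remainder.
  leading term 1: no divisor's leading term divides it; move 8/3 to the remainder.
  remainder -11/54*x_2**2 + 43/27*x_2 + 8/3 ≠ 0; add g_4 = -11/54*x_2**2 + 43/27*x_2 + 8/3 to the basis.

The other S-polynomials (S(f_2,g_3), S(f_1,g_4), S(f_2,g_4), S(g_3,g_4)) all reduce to 0 modulo the current basis, so we have a Gröbner basis.
Inter-reduce: drop elements whose leading term is divisible by another's, tail-reduce, and make monic.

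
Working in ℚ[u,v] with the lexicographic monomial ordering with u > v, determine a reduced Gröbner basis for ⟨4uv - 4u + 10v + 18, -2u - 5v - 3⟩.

f_1 = 4uv - 4u + 10v + 18, LT = uv.
f_2 = -2u - 5v - 3, LT = u.

S(f_1,f_2): lcm = uv. S = -u - 5/2v² + v + 9/2.
  leading term u: subtract (½)·f_2 from -u - 5/2v² + v + 9/2 → -5/2v² + 7/2v + 6
  leading term v²: no divisor's leading term divides it; move -5/2v² to the remainder.
  leading term v: no divisor's leading term divides it; move 7/2v to the remainder.
  leading term 1: no divisor's leading term divides it; move 6 to the remainder.
  remainder -5/2v² + 7/2v + 6 ≠ 0; add g_3 = -5/2v² + 7/2v + 6 to the basis.

The other S-polynomials (S(f_1,g_3), S(f_2,g_3)) all reduce to 0 modulo the current basis, so we have a Gröbner basis.
Inter-reduce: drop elements whose leading term is divisible by another's, tail-reduce, and make monic.

G = {u + 5/2v + 3/2, v² - 7/5v - 12/5}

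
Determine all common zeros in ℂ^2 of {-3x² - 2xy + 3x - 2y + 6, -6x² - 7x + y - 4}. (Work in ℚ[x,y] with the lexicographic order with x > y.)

{(-1, 3), (-17/24 + sqrt(193)/24, 65/16 - sqrt(193)/16), (-17/24 - sqrt(193)/24, sqrt(193)/16 + 65/16)}

Compute a lex Gröbner basis by Buchberger's algorithm.
f_1 = -3x² - 2xy + 3x - 2y + 6, LT = x².
f_2 = -6x² - 7x + y - 4, LT = x².

S(f_1,f_2): lcm = x². S = ⅔xy - 13/6x + ⅚y - 8/3.
  leading term xy: no divisor's leading term divides it; move ⅔xy to the remainder.
  leading term x: no divisor's leading term divides it; move -13/6x to the remainder.
  leading term y: no divisor's leading term divides it; move ⅚y to the remainder.
  leading term 1: no divisor's leading term divides it; move -8/3 to the remainder.
  remainder ⅔xy - 13/6x + ⅚y - 8/3 ≠ 0; add h_3 = ⅔xy - 13/6x + ⅚y - 8/3 to the basis.

S(f_1,h_3): lcm = x²y. S = 13/4x² + ⅔xy² - 9/4xy + 4x + ⅔y² - 2y.
  leading term x²: subtract (-13/12)·f_1 from 13/4x² + ⅔xy² - 9/4xy + 4x + ⅔y² - 2y → ⅔xy² - 53/12xy + 29/4x + ⅔y² - 25/6y + 13/2
  leading term xy²: subtract (y)·h_3 from ⅔xy² - 53/12xy + 29/4x + ⅔y² - 25/6y + 13/2 → -9/4xy + 29/4x - ⅙y² - 3/2y + 13/2
  leading term xy: subtract (-27/8)·h_3 from -9/4xy + 29/4x - ⅙y² - 3/2y + 13/2 → -1/16x - ⅙y² + 21/16y - 5/2
  leading term x: no divisor's leading term divides it; move -1/16x to the remainder.
  leading term y²: no divisor's leading term divides it; move -⅙y² to the remainder.
  leading term y: no divisor's leading term divides it; move 21/16y to the remainder.
  leading term 1: no divisor's leading term divides it; move -5/2 to the remainder.
  remainder -1/16x - ⅙y² + 21/16y - 5/2 ≠ 0; add h_4 = -1/16x - ⅙y² + 21/16y - 5/2 to the basis.

S(h_3,h_4): lcm = xy. S = -13/4x - 8/3y³ + 21y² - 155/4y - 4.
  leading term x: subtract (52)·h_4 from -13/4x - 8/3y³ + 21y² - 155/4y - 4 → -8/3y³ + 89/3y² - 107y + 126
  leading term y³: no divisor's leading term divides it; move -8/3y³ to the remainder.
  leading term y²: no divisor's leading term divides it; move 89/3y² to the remainder.
  leading term y: no divisor's leading term divides it; move -107y to the remainder.
  leading term 1: no divisor's leading term divides it; move 126 to the remainder.
  remainder -8/3y³ + 89/3y² - 107y + 126 ≠ 0; add h_5 = -8/3y³ + 89/3y² - 107y + 126 to the basis.

The other S-polynomials (S(f_2,h_3), S(f_1,h_4), S(f_2,h_4), S(f_1,h_5), S(f_2,h_5), S(h_3,h_5), S(h_4,h_5)) all reduce to 0 modulo the current basis, so we have a Gröbner basis.
Inter-reduce: drop elements whose leading term is divisible by another's, tail-reduce, and make monic.
Reduced Gröbner basis: {x + 8/3y² - 21y + 40, y³ - 89/8y² + 321/8y - 189/4}.

Elimination: the polynomial y³ - 89/8y² + 321/8y - 189/4 lies in the elimination ideal for y, so y ∈ {3, 65/16 - sqrt(193)/16, sqrt(193)/16 + 65/16}. For each such y, the remaining basis elements (now univariate) give the rest of the solution.
  y = 3: the earlier basis element becomes x + 1 = 0, giving x = -1 — point (-1, 3).
  y = 65/16 - sqrt(193)/16: the earlier basis element becomes x - sqrt(193)/24 + 17/24 = 0, giving x = -17/24 + sqrt(193)/24 — point (-17/24 + sqrt(193)/24, 65/16 - sqrt(193)/16).
  y = sqrt(193)/16 + 65/16: the earlier basis element becomes x + sqrt(193)/24 + 17/24 = 0, giving x = -17/24 - sqrt(193)/24 — point (-17/24 - sqrt(193)/24, sqrt(193)/16 + 65/16).
Substituting each solution back into the original system confirms all equations vanish.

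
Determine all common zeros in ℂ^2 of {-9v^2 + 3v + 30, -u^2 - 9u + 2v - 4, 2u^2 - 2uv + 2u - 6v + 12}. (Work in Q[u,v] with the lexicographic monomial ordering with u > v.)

Compute a lex Gröbner basis by Buchberger's algorithm.
f_1 = -9v^2 + 3v + 30, LT = v^2.
f_2 = -u^2 - 9u + 2v - 4, LT = u^2.
f_3 = 2u^2 - 2uv + 2u - 6v + 12, LT = u^2.

S(f_1,f_2): leading monomials are coprime, so the S-polynomial reduces to 0 (Buchberger's first criterion).
S(f_1,f_3): leading monomials are coprime, so the S-polynomial reduces to 0 (Buchberger's first criterion).
S(f_2,f_3): lcm = u^2. S = uv + 8u + v - 2.
  leading term uv: no divisor's leading term divides it; move uv to the remainder.
  leading term u: no divisor's leading term divides it; move 8u to the remainder.
  leading term v: no divisor's leading term divides it; move v to the remainder.
  leading term 1: no divisor's leading term divides it; move -2 to the remainder.
  remainder uv + 8u + v - 2 ≠ 0; add h_4 = uv + 8u + v - 2 to the basis.

S(f_1,h_4): lcm = uv^2. S = -25/3uv - 10/3u - v^2 + 2v.
  leading term uv: subtract (-25/3)·h_4 from -25/3uv - 10/3u - v^2 + 2v → 190/3u - v^2 + 31/3v - 50/3
  leading term u: no divisor's leading term divides it; move 190/3u to the remainder.
  leading term v^2: subtract (1/9)·f_1 from -v^2 + 31/3v - 50/3 → 10v - 20
  leading term v: no divisor's leading term divides it; move 10v to the remainder.
  leading term 1: no divisor's leading term divides it; move -20 to the remainder.
  remainder 190/3u + 10v - 20 ≠ 0; add h_5 = 190/3u + 10v - 20 to the basis.

S(f_2,h_4): lcm = u^2v. S = -8u^2 + 8uv + 2u - 2v^2 + 4v.
  leading term u^2: subtract (8)·f_2 from -8u^2 + 8uv + 2u - 2v^2 + 4v → 8uv + 74u - 2v^2 - 12v + 32
  leading term uv: subtract (8)·h_4 from 8uv + 74u - 2v^2 - 12v + 32 → 10u - 2v^2 - 20v + 48
  leading term u: subtract (3/19)·h_5 from 10u - 2v^2 - 20v + 48 → -2v^2 - 410/19v + 972/19
  leading term v^2: subtract (2/9)·f_1 from -2v^2 - 410/19v + 972/19 → -1268/57v + 2536/57
  leading term v: no divisor's leading term divides it; move -1268/57v to the remainder.
  leading term 1: no divisor's leading term divides it; move 2536/57 to the remainder.
  remainder -1268/57v + 2536/57 ≠ 0; add h_6 = -1268/57v + 2536/57 to the basis.

S(f_3,h_4): lcm = u^2v. S = -8u^2 - uv^2 + 2u - 3v^2 + 6v.
  leading term u^2: subtract (8)·f_2 from -8u^2 - uv^2 + 2u - 3v^2 + 6v → -uv^2 + 74u - 3v^2 - 10v + 32
  leading term uv^2: subtract (1/9u)·f_1 from -uv^2 + 74u - 3v^2 - 10v + 32 → -1/3uv + 212/3u - 3v^2 - 10v + 32
  leading term uv: subtract (-1/3)·h_4 from -1/3uv + 212/3u - 3v^2 - 10v + 32 → 220/3u - 3v^2 - 29/3v + 94/3
  leading term u: subtract (22/19)·h_5 from 220/3u - 3v^2 - 29/3v + 94/3 → -3v^2 - 1211/57v + 3106/57
  leading term v^2: subtract (1/3)·f_1 from -3v^2 - 1211/57v + 3106/57 → -1268/57v + 2536/57
  leading term v: subtract (1)·h_6 from -1268/57v + 2536/57 → 0
  remainder 0.

S(f_1,h_5): leading monomials are coprime, so the S-polynomial reduces to 0 (Buchberger's first criterion).
S(f_2,h_5): lcm = u^2. S = -3/19uv + 177/19u - 2v + 4.
  leading term uv: subtract (-3/19)·h_4 from -3/19uv + 177/19u - 2v + 4 → 201/19u - 35/19v + 70/19
  leading term u: subtract (603/3610)·h_5 from 201/19u - 35/19v + 70/19 → -1268/361v + 2536/361
  leading term v: subtract (3/19)·h_6 from -1268/361v + 2536/361 → 0
  remainder 0.

S(f_3,h_5): lcm = u^2. S = -22/19uv + 25/19u - 3v + 6.
  leading term uv: subtract (-22/19)·h_4 from -22/19uv + 25/19u - 3v + 6 → 201/19u - 35/19v + 70/19
  leading term u: subtract (603/3610)·h_5 from 201/19u - 35/19v + 70/19 → -1268/361v + 2536/361
  leading term v: subtract (3/19)·h_6 from -1268/361v + 2536/361 → 0
  remainder 0.

S(h_4,h_5): lcm = uv. S = 8u - 3/19v^2 + 25/19v - 2.
  leading term u: subtract (12/95)·h_5 from 8u - 3/19v^2 + 25/19v - 2 → -3/19v^2 + 1/19v + 10/19
  leading term v^2: subtract (1/57)·f_1 from -3/19v^2 + 1/19v + 10/19 → 0
  remainder 0.

S(f_1,h_6): lcm = v^2. S = 5/3v - 10/3.
  leading term v: subtract (-95/1268)·h_6 from 5/3v - 10/3 → 0
  remainder 0.

S(f_2,h_6): leading monomials are coprime, so the S-polynomial reduces to 0 (Buchberger's first criterion).
S(f_3,h_6): leading monomials are coprime, so the S-polynomial reduces to 0 (Buchberger's first criterion).
S(h_4,h_6): lcm = uv. S = 10u + v - 2.
  leading term u: subtract (3/19)·h_5 from 10u + v - 2 → -11/19v + 22/19
  leading term v: subtract (33/1268)·h_6 from -11/19v + 22/19 → 0
  remainder 0.

S(h_5,h_6): leading monomials are coprime, so the S-polynomial reduces to 0 (Buchberger's first criterion).
Every S-polynomial of the final basis reduces to 0, so we have a Gröbner basis.
Inter-reduce: drop elements whose leading term is divisible by another's, tail-reduce, and make monic.
Reduced Gröbner basis: {u, v - 2}.

Since the basis is lex-ordered, v - 2 is univariate in v. Its roots are {2}. Back-substituting each root into the other basis elements fixes the other coordinates.
  v = 2: the earlier basis element becomes u = 0, giving u = 0 — point (0, 2).

{(0, 2)}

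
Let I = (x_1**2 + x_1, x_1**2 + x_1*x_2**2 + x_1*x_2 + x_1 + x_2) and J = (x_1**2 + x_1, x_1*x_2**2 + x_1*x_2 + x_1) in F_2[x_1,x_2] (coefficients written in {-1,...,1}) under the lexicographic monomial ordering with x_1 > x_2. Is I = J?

No, the ideals differ.

Since reduced Gröbner bases are canonical representatives of ideals under a given ordering, it suffices to compute and compare them.
Buchberger on the first generating set:
f_1 = x_1**2 + x_1, LT = x_1**2.
f_2 = x_1**2 + x_1*x_2**2 + x_1*x_2 + x_1 + x_2, LT = x_1**2.

S(f_1,f_2): lcm = x_1**2. S = x_1*x_2**2 + x_1*x_2 + x_2.
  leading term x_1*x_2**2: no divisor's leading term divides it; move x_1*x_2**2 to the remainder.
  leading term x_1*x_2: no divisor's leading term divides it; move x_1*x_2 to the remainder.
  leading term x_2: no divisor's leading term divides it; move x_2 to the remainder.
  remainder x_1*x_2**2 + x_1*x_2 + x_2 ≠ 0; add g_3 = x_1*x_2**2 + x_1*x_2 + x_2 to the basis.

S(f_1,g_3): lcm = x_1**2*x_2**2. S = x_1**2*x_2 + x_1*x_2**2 + x_1*x_2.
  leading term x_1**2*x_2: subtract (x_2)·f_1 from x_1**2*x_2 + x_1*x_2**2 + x_1*x_2 → x_1*x_2**2
  leading term x_1*x_2**2: subtract (1)·g_3 from x_1*x_2**2 → x_1*x_2 + x_2
  leading term x_1*x_2: no divisor's leading term divides it; move x_1*x_2 to the remainder.
  leading term x_2: no divisor's leading term divides it; move x_2 to the remainder.
  remainder x_1*x_2 + x_2 ≠ 0; add g_4 = x_1*x_2 + x_2 to the basis.

S(g_3,g_4): lcm = x_1*x_2**2. S = x_1*x_2 + x_2**2 + x_2.
  leading term x_1*x_2: subtract (1)·g_4 from x_1*x_2 + x_2**2 + x_2 → x_2**2
  leading term x_2**2: no divisor's leading term divides it; move x_2**2 to the remainder.
  remainder x_2**2 ≠ 0; add g_5 = x_2**2 to the basis.

The other S-polynomials (S(f_2,g_3), S(f_1,g_4), S(f_2,g_4), S(f_1,g_5), S(f_2,g_5), S(g_3,g_5), S(g_4,g_5)) all reduce to 0 modulo the current basis, so we have a Gröbner basis.
Inter-reduce: drop elements whose leading term is divisible by another's, tail-reduce, and make monic.
Reduced Gröbner basis: {x_1**2 + x_1, x_1*x_2 + x_2, x_2**2}.

Buchberger on the second generating set:
h_1 = x_1**2 + x_1, LT = x_1**2.
h_2 = x_1*x_2**2 + x_1*x_2 + x_1, LT = x_1*x_2**2.

The S-polynomials (S(h_1,h_2)) all reduce to 0 modulo the current basis, so we have a Gröbner basis.
Inter-reduce: drop elements whose leading term is divisible by another's, tail-reduce, and make monic.
Reduced Gröbner basis: {x_1**2 + x_1, x_1*x_2**2 + x_1*x_2 + x_1}.

The bases are distinct; the ideals are different.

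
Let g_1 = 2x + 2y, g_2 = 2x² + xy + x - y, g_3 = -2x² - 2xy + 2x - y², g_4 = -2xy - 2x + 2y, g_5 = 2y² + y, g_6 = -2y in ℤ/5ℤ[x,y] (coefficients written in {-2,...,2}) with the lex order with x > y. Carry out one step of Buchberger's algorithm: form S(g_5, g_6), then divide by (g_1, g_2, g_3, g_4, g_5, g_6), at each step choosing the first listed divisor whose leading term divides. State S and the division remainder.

S(g_5, g_6) = -2y; remainder on division = 0.

lcm(LM(g_5), LM(g_6)) = y².
S = (lcm/LT(g_5))·g_5 − (lcm/LT(g_6))·g_6 = -2y.
Reduce S modulo (g_1, g_2, g_3, g_4, g_5, g_6) in that order:
  leading term y: subtract (1)·g_6 from -2y → 0
The remainder is 0, so this S-polynomial contributes no new basis element.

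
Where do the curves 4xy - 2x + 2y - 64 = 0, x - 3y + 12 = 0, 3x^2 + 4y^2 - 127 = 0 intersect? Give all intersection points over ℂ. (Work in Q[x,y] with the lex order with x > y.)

Compute a lex Gröbner basis by Buchberger's algorithm.
f_1 = 4xy - 2x + 2y - 64, LT = xy.
f_2 = x - 3y + 12, LT = x.
f_3 = 3x^2 + 4y^2 - 127, LT = x^2.

S(f_1,f_2): lcm = xy. S = -1/2x + 3y^2 - 23/2y - 16.
  leading term x: subtract (-1/2)·f_2 from -1/2x + 3y^2 - 23/2y - 16 → 3y^2 - 13y - 10
  leading term y^2: no divisor's leading term divides it; move 3y^2 to the remainder.
  leading term y: no divisor's leading term divides it; move -13y to the remainder.
  leading term 1: no divisor's leading term divides it; move -10 to the remainder.
  remainder 3y^2 - 13y - 10 ≠ 0; add h_4 = 3y^2 - 13y - 10 to the basis.

S(f_1,f_3): lcm = x^2y. S = -1/2x^2 + 1/2xy - 16x - 4/3y^3 + 127/3y.
  leading term x^2: subtract (-1/2x)·f_2 from -1/2x^2 + 1/2xy - 16x - 4/3y^3 + 127/3y → -xy - 10x - 4/3y^3 + 127/3y
  leading term xy: subtract (-1/4)·f_1 from -xy - 10x - 4/3y^3 + 127/3y → -21/2x - 4/3y^3 + 257/6y - 16
  leading term x: subtract (-21/2)·f_2 from -21/2x - 4/3y^3 + 257/6y - 16 → -4/3y^3 + 34/3y + 110
  leading term y^3: subtract (-4/9y)·h_4 from -4/3y^3 + 34/3y + 110 → -52/9y^2 + 62/9y + 110
  leading term y^2: subtract (-52/27)·h_4 from -52/9y^2 + 62/9y + 110 → -490/27y + 2450/27
  leading term y: no divisor's leading term divides it; move -490/27y to the remainder.
  leading term 1: no divisor's leading term divides it; move 2450/27 to the remainder.
  remainder -490/27y + 2450/27 ≠ 0; add h_5 = -490/27y + 2450/27 to the basis.

The other S-polynomials (S(f_2,f_3), S(f_1,h_4), S(f_2,h_4), S(f_3,h_4), S(f_1,h_5), S(f_2,h_5), S(f_3,h_5), S(h_4,h_5)) all reduce to 0 modulo the current basis, so we have a Gröbner basis.
Inter-reduce: drop elements whose leading term is divisible by another's, tail-reduce, and make monic.
Reduced Gröbner basis: {x - 3, y - 5}.

From the last basis element, y - 5 = 0, so y takes values in {5}. Each choice, substituted upward through the basis, yields the corresponding point(s) of the solution set.
  y = 5: the earlier basis element becomes x - 3 = 0, giving x = 3 — point (3, 5).
Check: every point annihilates each of the original generators.

{(3, 5)}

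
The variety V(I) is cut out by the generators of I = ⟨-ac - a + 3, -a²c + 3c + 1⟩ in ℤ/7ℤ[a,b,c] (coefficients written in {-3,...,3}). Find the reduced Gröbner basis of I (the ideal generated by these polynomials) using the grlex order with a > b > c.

G = {a² - 3a + 3c + 1, ac + a - 3, c² + a - c + 2}

This is the nonlinear analogue of row-reducing a linear system.

f_1 = -ac - a + 3, LT = ac.
f_2 = -a²c + 3c + 1, LT = a²c.

S(f_1,f_2): lcm = a²c. S = a² - 3a + 3c + 1.
  leading term a²: no divisor's leading term divides it; move a² to the remainder.
  leading term a: no divisor's leading term divides it; move -3a to the remainder.
  leading term c: no divisor's leading term divides it; move 3c to the remainder.
  leading term 1: no divisor's leading term divides it; move 1 to the remainder.
  remainder a² - 3a + 3c + 1 ≠ 0; add g_3 = a² - 3a + 3c + 1 to the basis.

S(f_1,g_3): lcm = a²c. S = a² + 3ac - 3c² - 3a - c.
  leading term a²: subtract (1)·g_3 from a² + 3ac - 3c² - 3a - c → 3ac - 3c² + 3c - 1
  leading term ac: subtract (-3)·f_1 from 3ac - 3c² + 3c - 1 → -3c² - 3a + 3c + 1
  leading term c²: no divisor's leading term divides it; move -3c² to the remainder.
  leading term a: no divisor's leading term divides it; move -3a to the remainder.
  leading term c: no divisor's leading term divides it; move 3c to the remainder.
  leading term 1: no divisor's leading term divides it; move 1 to the remainder.
  remainder -3c² - 3a + 3c + 1 ≠ 0; add g_4 = -3c² - 3a + 3c + 1 to the basis.

The other S-polynomials (S(f_2,g_3), S(f_1,g_4), S(f_2,g_4), S(g_3,g_4)) all reduce to 0 modulo the current basis, so we have a Gröbner basis.
Inter-reduce: drop elements whose leading term is divisible by another's, tail-reduce, and make monic.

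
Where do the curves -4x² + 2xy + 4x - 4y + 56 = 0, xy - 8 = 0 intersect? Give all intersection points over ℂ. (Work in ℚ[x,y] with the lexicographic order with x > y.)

Compute a lex Gröbner basis by Buchberger's algorithm.
f_1 = -4x² + 2xy + 4x - 4y + 56, LT = x².
f_2 = xy - 8, LT = xy.

S(f_1,f_2): lcm = x²y. S = -½xy² - xy + 8x + y² - 14y.
  leading term xy²: subtract (-½y)·f_2 from -½xy² - xy + 8x + y² - 14y → -xy + 8x + y² - 18y
  leading term xy: subtract (-1)·f_2 from -xy + 8x + y² - 18y → 8x + y² - 18y - 8
  leading term x: no divisor's leading term divides it; move 8x to the remainder.
  leading term y²: no divisor's leading term divides it; move y² to the remainder.
  leading term y: no divisor's leading term divides it; move -18y to the remainder.
  leading term 1: no divisor's leading term divides it; move -8 to the remainder.
  remainder 8x + y² - 18y - 8 ≠ 0; add h_3 = 8x + y² - 18y - 8 to the basis.

S(f_2,h_3): lcm = xy. S = -⅛y³ + 9/4y² + y - 8.
  leading term y³: no divisor's leading term divides it; move -⅛y³ to the remainder.
  leading term y²: no divisor's leading term divides it; move 9/4y² to the remainder.
  leading term y: no divisor's leading term divides it; move y to the remainder.
  leading term 1: no divisor's leading term divides it; move -8 to the remainder.
  remainder -⅛y³ + 9/4y² + y - 8 ≠ 0; add h_4 = -⅛y³ + 9/4y² + y - 8 to the basis.

The other S-polynomials (S(f_1,h_3), S(f_1,h_4), S(f_2,h_4), S(h_3,h_4)) all reduce to 0 modulo the current basis, so we have a Gröbner basis.
Inter-reduce: drop elements whose leading term is divisible by another's, tail-reduce, and make monic.
Reduced Gröbner basis: {x + ⅛y² - 9/4y - 1, y³ - 18y² - 8y + 64}.

Since the basis is lex-ordered, y³ - 18y² - 8y + 64 is univariate in y. Its roots are {-2, 10 - 2*sqrt(17), 2*sqrt(17) + 10}. Back-substituting each root into the other basis elements fixes the other coordinates.
  y = -2: the earlier basis element becomes x + 4 = 0, giving x = -4 — point (-4, -2).
  y = 10 - 2*sqrt(17): the earlier basis element becomes x - 5/2 - sqrt(17)/2 = 0, giving x = sqrt(17)/2 + 5/2 — point (sqrt(17)/2 + 5/2, 10 - 2*sqrt(17)).
  y = 2*sqrt(17) + 10: the earlier basis element becomes x - 5/2 + sqrt(17)/2 = 0, giving x = 5/2 - sqrt(17)/2 — point (5/2 - sqrt(17)/2, 2*sqrt(17) + 10).

{(-4, -2), (sqrt(17)/2 + 5/2, 10 - 2*sqrt(17)), (5/2 - sqrt(17)/2, 2*sqrt(17) + 10)}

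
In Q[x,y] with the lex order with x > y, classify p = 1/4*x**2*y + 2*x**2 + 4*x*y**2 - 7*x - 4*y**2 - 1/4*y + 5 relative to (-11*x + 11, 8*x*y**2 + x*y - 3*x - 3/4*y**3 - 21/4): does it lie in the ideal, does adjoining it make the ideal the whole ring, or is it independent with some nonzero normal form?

First compute the reduced Gröbner basis of I by Buchberger's algorithm.
f_1 = -11*x + 11, LT = x.
f_2 = 8*x*y**2 + x*y - 3*x - 3/4*y**3 - 21/4, LT = x*y**2.

S(f_1,f_2): lcm = x*y**2. S = -1/8*x*y + 3/8*x + 3/32*y**3 - y**2 + 21/32.
  leading term x*y: subtract (1/88*y)·f_1 from -1/8*x*y + 3/8*x + 3/32*y**3 - y**2 + 21/32 → 3/8*x + 3/32*y**3 - y**2 - 1/8*y + 21/32
  leading term x: subtract (-3/88)·f_1 from 3/8*x + 3/32*y**3 - y**2 - 1/8*y + 21/32 → 3/32*y**3 - y**2 - 1/8*y + 33/32
  leading term y**3: no divisor's leading term divides it; move 3/32*y**3 to the remainder.
  leading term y**2: no divisor's leading term divides it; move -y**2 to the remainder.
  leading term y: no divisor's leading term divides it; move -1/8*y to the remainder.
  leading term 1: no divisor's leading term divides it; move 33/32 to the remainder.
  remainder 3/32*y**3 - y**2 - 1/8*y + 33/32 ≠ 0; add h_3 = 3/32*y**3 - y**2 - 1/8*y + 33/32 to the basis.

The other S-polynomials (S(f_1,h_3), S(f_2,h_3)) all reduce to 0 modulo the current basis, so we have a Gröbner basis.
Inter-reduce: drop elements whose leading term is divisible by another's, tail-reduce, and make monic.
Reduced Gröbner basis: {x - 1, y**3 - 32/3*y**2 - 4/3*y + 11}.
Label its elements g_1 = x - 1, g_2 = y**3 - 32/3*y**2 - 4/3*y + 11.

Reduce p = 1/4*x**2*y + 2*x**2 + 4*x*y**2 - 7*x - 4*y**2 - 1/4*y + 5 modulo G:
  leading term x**2*y: subtract (1/4*x*y)·g_1 from 1/4*x**2*y + 2*x**2 + 4*x*y**2 - 7*x - 4*y**2 - 1/4*y + 5 → 2*x**2 + 4*x*y**2 + 1/4*x*y - 7*x - 4*y**2 - 1/4*y + 5
  leading term x**2: subtract (2*x)·g_1 from 2*x**2 + 4*x*y**2 + 1/4*x*y - 7*x - 4*y**2 - 1/4*y + 5 → 4*x*y**2 + 1/4*x*y - 5*x - 4*y**2 - 1/4*y + 5
  leading term x*y**2: subtract (4*y**2)·g_1 from 4*x*y**2 + 1/4*x*y - 5*x - 4*y**2 - 1/4*y + 5 → 1/4*x*y - 5*x - 1/4*y + 5
  leading term x*y: subtract (1/4*y)·g_1 from 1/4*x*y - 5*x - 1/4*y + 5 → -5*x + 5
  leading term x: subtract (-5)·g_1 from -5*x + 5 → 0
  normal form = 0.
Since the normal form is 0, p ∈ I.

1/4*x**2*y + 2*x**2 + 4*x*y**2 - 7*x - 4*y**2 - 1/4*y + 5 lies in I (it reduces to 0).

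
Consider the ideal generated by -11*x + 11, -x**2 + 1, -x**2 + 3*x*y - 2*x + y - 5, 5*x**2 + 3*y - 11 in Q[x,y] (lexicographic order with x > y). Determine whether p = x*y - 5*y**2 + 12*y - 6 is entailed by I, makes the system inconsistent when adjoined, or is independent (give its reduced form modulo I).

x*y - 5*y**2 + 12*y - 6 lies in I (it reduces to 0).

First compute the reduced Gröbner basis of I by Buchberger's algorithm.
f_1 = -11*x + 11, LT = x.
f_2 = -x**2 + 1, LT = x**2.
f_3 = -x**2 + 3*x*y - 2*x + y - 5, LT = x**2.
f_4 = 5*x**2 + 3*y - 11, LT = x**2.

S(f_1,f_3): lcm = x**2. S = 3*x*y - 3*x + y - 5.
  leading term x*y: subtract (-3/11*y)·f_1 from 3*x*y - 3*x + y - 5 → -3*x + 4*y - 5
  leading term x: subtract (3/11)·f_1 from -3*x + 4*y - 5 → 4*y - 8
  leading term y: no divisor's leading term divides it; move 4*y to the remainder.
  leading term 1: no divisor's leading term divides it; move -8 to the remainder.
  remainder 4*y - 8 ≠ 0; add h_5 = 4*y - 8 to the basis.

The other S-polynomials (S(f_1,f_2), S(f_1,f_4), S(f_2,f_3), S(f_2,f_4), S(f_3,f_4), S(f_1,h_5), S(f_2,h_5), S(f_3,h_5), S(f_4,h_5)) all reduce to 0 modulo the current basis, so we have a Gröbner basis.
Inter-reduce: drop elements whose leading term is divisible by another's, tail-reduce, and make monic.
Reduced Gröbner basis: {x - 1, y - 2}.
Label its elements g_1 = x - 1, g_2 = y - 2.

Reduce p = x*y - 5*y**2 + 12*y - 6 modulo G:
  leading term x*y: subtract (y)·g_1 from x*y - 5*y**2 + 12*y - 6 → -5*y**2 + 13*y - 6
  leading term y**2: subtract (-5*y)·g_2 from -5*y**2 + 13*y - 6 → 3*y - 6
  leading term y: subtract (3)·g_2 from 3*y - 6 → 0
  normal form = 0.
Since the normal form is 0, p ∈ I.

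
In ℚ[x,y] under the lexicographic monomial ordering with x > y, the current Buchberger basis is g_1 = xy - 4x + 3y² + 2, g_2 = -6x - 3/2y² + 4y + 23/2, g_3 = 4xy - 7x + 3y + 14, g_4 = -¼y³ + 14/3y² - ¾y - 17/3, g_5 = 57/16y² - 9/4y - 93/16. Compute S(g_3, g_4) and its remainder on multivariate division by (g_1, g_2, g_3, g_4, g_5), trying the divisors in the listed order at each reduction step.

S(g_3, g_4) = 203/12xy² - 3xy - 68/3x + ¾y³ + 7/2y²; remainder on division = -17995/38y - 17995/38.

lcm(LM(g_3), LM(g_4)) = xy³.
S = (lcm/LT(g_3))·g_3 − (lcm/LT(g_4))·g_4 = 203/12xy² - 3xy - 68/3x + ¾y³ + 7/2y².
Reduce S modulo (g_1, g_2, g_3, g_4, g_5) in that order:
  leading term xy²: subtract (203/12y)·g_1 from 203/12xy² - 3xy - 68/3x + ¾y³ + 7/2y² → 194/3xy - 68/3x - 50y³ + 7/2y² - 203/6y
  leading term xy: subtract (194/3)·g_1 from 194/3xy - 68/3x - 50y³ + 7/2y² - 203/6y → 236x - 50y³ - 381/2y² - 203/6y - 388/3
  leading term x: subtract (-118/3)·g_2 from 236x - 50y³ - 381/2y² - 203/6y - 388/3 → -50y³ - 499/2y² + 247/2y + 323
  leading term y³: subtract (200)·g_4 from -50y³ - 499/2y² + 247/2y + 323 → -7097/6y² + 547/2y + 4369/3
  leading term y²: subtract (-56776/171)·g_5 from -7097/6y² + 547/2y + 4369/3 → -17995/38y - 17995/38
  leading term y: no divisor's leading term divides it; move -17995/38y to the remainder.
  leading term 1: no divisor's leading term divides it; move -17995/38 to the remainder.
The remainder -17995/38y - 17995/38 is nonzero, so it would be added as the next basis element.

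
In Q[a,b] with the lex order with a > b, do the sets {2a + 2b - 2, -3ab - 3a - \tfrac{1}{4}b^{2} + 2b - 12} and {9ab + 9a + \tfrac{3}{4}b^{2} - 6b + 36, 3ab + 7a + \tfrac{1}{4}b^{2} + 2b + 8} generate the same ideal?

Since reduced Gröbner bases are canonical representatives of ideals under a given ordering, it suffices to compute and compare them.
Buchberger on the first generating set:
f_1 = 2a + 2b - 2, LT = a.
f_2 = -3ab - 3a - \tfrac{1}{4}b^{2} + 2b - 12, LT = ab.

S(f_1,f_2): lcm = ab. S = -a + \tfrac{11}{12}b^{2} - \tfrac{1}{3}b - 4.
  leading term a: subtract (-\tfrac{1}{2})·f_1 from -a + \tfrac{11}{12}b^{2} - \tfrac{1}{3}b - 4 → \tfrac{11}{12}b^{2} + \tfrac{2}{3}b - 5
  leading term b^{2}: no divisor's leading term divides it; move \tfrac{11}{12}b^{2} to the remainder.
  leading term b: no divisor's leading term divides it; move \tfrac{2}{3}b to the remainder.
  leading term 1: no divisor's leading term divides it; move -5 to the remainder.
  remainder \tfrac{11}{12}b^{2} + \tfrac{2}{3}b - 5 ≠ 0; add g_3 = \tfrac{11}{12}b^{2} + \tfrac{2}{3}b - 5 to the basis.

The other S-polynomials (S(f_1,g_3), S(f_2,g_3)) all reduce to 0 modulo the current basis, so we have a Gröbner basis.
Inter-reduce: drop elements whose leading term is divisible by another's, tail-reduce, and make monic.
Reduced Gröbner basis: {a + b - 1, b^{2} + \tfrac{8}{11}b - \tfrac{60}{11}}.

Buchberger on the second generating set:
h_1 = 9ab + 9a + \tfrac{3}{4}b^{2} - 6b + 36, LT = ab.
h_2 = 3ab + 7a + \tfrac{1}{4}b^{2} + 2b + 8, LT = ab.

S(h_1,h_2): lcm = ab. S = -\tfrac{4}{3}a - \tfrac{4}{3}b + \tfrac{4}{3}.
  leading term a: no divisor's leading term divides it; move -\tfrac{4}{3}a to the remainder.
  leading term b: no divisor's leading term divides it; move -\tfrac{4}{3}b to the remainder.
  leading term 1: no divisor's leading term divides it; move \tfrac{4}{3} to the remainder.
  remainder -\tfrac{4}{3}a - \tfrac{4}{3}b + \tfrac{4}{3} ≠ 0; add k_3 = -\tfrac{4}{3}a - \tfrac{4}{3}b + \tfrac{4}{3} to the basis.

S(h_1,k_3): lcm = ab. S = a - \tfrac{11}{12}b^{2} + \tfrac{1}{3}b + 4.
  leading term a: subtract (-\tfrac{3}{4})·k_3 from a - \tfrac{11}{12}b^{2} + \tfrac{1}{3}b + 4 → -\tfrac{11}{12}b^{2} - \tfrac{2}{3}b + 5
  leading term b^{2}: no divisor's leading term divides it; move -\tfrac{11}{12}b^{2} to the remainder.
  leading term b: no divisor's leading term divides it; move -\tfrac{2}{3}b to the remainder.
  leading term 1: no divisor's leading term divides it; move 5 to the remainder.
  remainder -\tfrac{11}{12}b^{2} - \tfrac{2}{3}b + 5 ≠ 0; add k_4 = -\tfrac{11}{12}b^{2} - \tfrac{2}{3}b + 5 to the basis.

The other S-polynomials (S(h_2,k_3), S(h_1,k_4), S(h_2,k_4), S(k_3,k_4)) all reduce to 0 modulo the current basis, so we have a Gröbner basis.
Inter-reduce: drop elements whose leading term is divisible by another's, tail-reduce, and make monic.
Reduced Gröbner basis: {a + b - 1, b^{2} + \tfrac{8}{11}b - \tfrac{60}{11}}.

These coincide, so the ideals are equal.

Yes, the ideals are equal.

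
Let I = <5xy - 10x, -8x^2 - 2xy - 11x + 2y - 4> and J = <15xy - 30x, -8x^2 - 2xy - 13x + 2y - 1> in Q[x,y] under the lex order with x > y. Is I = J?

No, the ideals differ.

Since reduced Gröbner bases are canonical representatives of ideals under a given ordering, it suffices to compute and compare them.
Buchberger on the first generating set:
f_1 = 5xy - 10x, LT = xy.
f_2 = -8x^2 - 2xy - 11x + 2y - 4, LT = x^2.

S(f_1,f_2): lcm = x^2y. S = -2x^2 - 1/4xy^2 - 11/8xy + 1/4y^2 - 1/2y.
  leading term x^2: subtract (1/4)·f_2 from -2x^2 - 1/4xy^2 - 11/8xy + 1/4y^2 - 1/2y → -1/4xy^2 - 7/8xy + 11/4x + 1/4y^2 - y + 1
  leading term xy^2: subtract (-1/20y)·f_1 from -1/4xy^2 - 7/8xy + 11/4x + 1/4y^2 - y + 1 → -11/8xy + 11/4x + 1/4y^2 - y + 1
  leading term xy: subtract (-11/40)·f_1 from -11/8xy + 11/4x + 1/4y^2 - y + 1 → 1/4y^2 - y + 1
  leading term y^2: no divisor's leading term divides it; move 1/4y^2 to the remainder.
  leading term y: no divisor's leading term divides it; move -y to the remainder.
  leading term 1: no divisor's leading term divides it; move 1 to the remainder.
  remainder 1/4y^2 - y + 1 ≠ 0; add g_3 = 1/4y^2 - y + 1 to the basis.

The other S-polynomials (S(f_1,g_3), S(f_2,g_3)) all reduce to 0 modulo the current basis, so we have a Gröbner basis.
Inter-reduce: drop elements whose leading term is divisible by another's, tail-reduce, and make monic.
Reduced Gröbner basis: {x^2 + 15/8x - 1/4y + 1/2, xy - 2x, y^2 - 4y + 4}.

Buchberger on the second generating set:
h_1 = 15xy - 30x, LT = xy.
h_2 = -8x^2 - 2xy - 13x + 2y - 1, LT = x^2.

S(h_1,h_2): lcm = x^2y. S = -2x^2 - 1/4xy^2 - 13/8xy + 1/4y^2 - 1/8y.
  leading term x^2: subtract (1/4)·h_2 from -2x^2 - 1/4xy^2 - 13/8xy + 1/4y^2 - 1/8y → -1/4xy^2 - 9/8xy + 13/4x + 1/4y^2 - 5/8y + 1/4
  leading term xy^2: subtract (-1/60y)·h_1 from -1/4xy^2 - 9/8xy + 13/4x + 1/4y^2 - 5/8y + 1/4 → -13/8xy + 13/4x + 1/4y^2 - 5/8y + 1/4
  leading term xy: subtract (-13/120)·h_1 from -13/8xy + 13/4x + 1/4y^2 - 5/8y + 1/4 → 1/4y^2 - 5/8y + 1/4
  leading term y^2: no divisor's leading term divides it; move 1/4y^2 to the remainder.
  leading term y: no divisor's leading term divides it; move -5/8y to the remainder.
  leading term 1: no divisor's leading term divides it; move 1/4 to the remainder.
  remainder 1/4y^2 - 5/8y + 1/4 ≠ 0; add k_3 = 1/4y^2 - 5/8y + 1/4 to the basis.

The other S-polynomials (S(h_1,k_3), S(h_2,k_3)) all reduce to 0 modulo the current basis, so we have a Gröbner basis.
Inter-reduce: drop elements whose leading term is divisible by another's, tail-reduce, and make monic.
Reduced Gröbner basis: {x^2 + 17/8x - 1/4y + 1/8, xy - 2x, y^2 - 5/2y + 1}.

These differ, so the ideals are not equal.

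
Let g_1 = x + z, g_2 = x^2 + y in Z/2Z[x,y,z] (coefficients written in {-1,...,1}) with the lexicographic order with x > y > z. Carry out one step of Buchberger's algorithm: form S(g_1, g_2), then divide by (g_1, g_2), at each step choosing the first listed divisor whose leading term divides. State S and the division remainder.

lcm(LM(g_1), LM(g_2)) = x^2.
S = (lcm/LT(g_1))·g_1 − (lcm/LT(g_2))·g_2 = xz + y.
Reduce S modulo (g_1, g_2) in that order:
  leading term xz: subtract (z)·g_1 from xz + y → y + z^2
  leading term y: no divisor's leading term divides it; move y to the remainder.
  leading term z^2: no divisor's leading term divides it; move z^2 to the remainder.
The remainder y + z^2 is nonzero, so it would be added as the next basis element.

S(g_1, g_2) = xz + y; remainder on division = y + z^2.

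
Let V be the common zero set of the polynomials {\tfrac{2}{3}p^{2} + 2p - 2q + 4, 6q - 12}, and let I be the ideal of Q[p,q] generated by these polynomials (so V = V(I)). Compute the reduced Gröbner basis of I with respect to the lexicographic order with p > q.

G = {p^{2} + 3p, q - 2}

f_1 = \tfrac{2}{3}p^{2} + 2p - 2q + 4, LT = p^{2}.
f_2 = 6q - 12, LT = q.

The S-polynomials (S(f_1,f_2)) all reduce to 0 modulo the current basis, so we have a Gröbner basis.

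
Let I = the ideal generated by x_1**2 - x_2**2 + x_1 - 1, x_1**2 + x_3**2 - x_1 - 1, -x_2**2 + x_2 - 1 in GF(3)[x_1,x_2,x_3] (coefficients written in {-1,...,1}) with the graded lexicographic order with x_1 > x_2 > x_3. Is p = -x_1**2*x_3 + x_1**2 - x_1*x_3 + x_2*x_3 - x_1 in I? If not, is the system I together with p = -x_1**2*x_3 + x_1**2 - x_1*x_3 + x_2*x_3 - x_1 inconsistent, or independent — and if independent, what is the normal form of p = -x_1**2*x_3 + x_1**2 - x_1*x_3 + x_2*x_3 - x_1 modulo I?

First compute the reduced Gröbner basis of I by Buchberger's algorithm.
f_1 = x_1**2 - x_2**2 + x_1 - 1, LT = x_1**2.
f_2 = x_1**2 + x_3**2 - x_1 - 1, LT = x_1**2.
f_3 = -x_2**2 + x_2 - 1, LT = x_2**2.

S(f_1,f_2): lcm = x_1**2. S = -x_2**2 - x_3**2 - x_1.
  reduce S modulo (f_1, f_2, f_3):
  remainder -x_3**2 - x_1 - x_2 + 1 ≠ 0; add h_4 = -x_3**2 - x_1 - x_2 + 1 to the basis.

The other S-polynomials (S(f_1,f_3), S(f_2,f_3), S(f_1,h_4), S(f_2,h_4), S(f_3,h_4)) all reduce to 0 modulo the current basis, so we have a Gröbner basis.
Inter-reduce: drop elements whose leading term is divisible by another's, tail-reduce, and make monic.
Reduced Gröbner basis: {x_1**2 + x_1 - x_2, x_2**2 - x_2 + 1, x_3**2 + x_1 + x_2 - 1}.
Label its elements g_1 = x_1**2 + x_1 - x_2, g_2 = x_2**2 - x_2 + 1, g_3 = x_3**2 + x_1 + x_2 - 1.

Reduce p = -x_1**2*x_3 + x_1**2 - x_1*x_3 + x_2*x_3 - x_1 modulo G:
  leading term x_1**2*x_3: subtract (-x_3)·g_1 from -x_1**2*x_3 + x_1**2 - x_1*x_3 + x_2*x_3 - x_1 → x_1**2 - x_1
  leading term x_1**2: subtract (1)·g_1 from x_1**2 - x_1 → x_1 + x_2
  leading term x_1: no divisor's leading term divides it; move x_1 to the remainder.
  leading term x_2: no divisor's leading term divides it; move x_2 to the remainder.
  normal form = x_1 + x_2.
The normal form is nonzero, so p ∉ I. Since p minus its normal form lies in I, I + (p) = I + (r) where r = x_1 + x_2; decide whether this ideal is the whole ring.
Run Buchberger on G together with r (pairs among the g_i already reduce to 0 since G is a Gröbner basis):
g_1 = x_1**2 + x_1 - x_2, LT = x_1**2.
g_2 = x_2**2 - x_2 + 1, LT = x_2**2.
g_3 = x_3**2 + x_1 + x_2 - 1, LT = x_3**2.
r = x_1 + x_2, LT = x_1.

S(g_1,r): lcm = x_1**2. S = -x_1*x_2 + x_1 - x_2.
  reduce S modulo (g_1, g_2, g_3, r):
  remainder -x_2 - 1 ≠ 0; add m_5 = -x_2 - 1 to the basis.

The other S-polynomials (S(g_1,g_2), S(g_1,g_3), S(g_2,g_3), S(g_2,r), S(g_3,r), S(g_1,m_5), S(g_2,m_5), S(g_3,m_5), S(r,m_5)) all reduce to 0 modulo the current basis, so we have a Gröbner basis.
Inter-reduce: drop elements whose leading term is divisible by another's, tail-reduce, and make monic.
Reduced Gröbner basis: {x_3**2 - 1, x_1 - 1, x_2 + 1}.
The reduced Gröbner basis of I + (p) is {x_3**2 - 1, x_1 - 1, x_2 + 1} ≠ {1}, a proper ideal, so the enlarged system stays consistent: p is independent of I, with normal form x_1 + x_2.

-x_1**2*x_3 + x_1**2 - x_1*x_3 + x_2*x_3 - x_1 is independent of I; its normal form modulo I is x_1 + x_2.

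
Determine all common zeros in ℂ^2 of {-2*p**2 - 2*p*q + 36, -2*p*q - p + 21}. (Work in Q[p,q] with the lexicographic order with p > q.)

{(-5/2, -47/10), (3, 3)}

Compute a lex Gröbner basis by Buchberger's algorithm.
f_1 = -2*p**2 - 2*p*q + 36, LT = p**2.
f_2 = -2*p*q - p + 21, LT = p*q.

S(f_1,f_2): lcm = p**2*q. S = -1/2*p**2 + p*q**2 + 21/2*p - 18*q.
  reduce S modulo (f_1, f_2):
  remainder 21/2*p - 15/2*q - 9 ≠ 0; add h_3 = 21/2*p - 15/2*q - 9 to the basis.

S(f_2,h_3): lcm = p*q. S = 1/2*p + 5/7*q**2 + 6/7*q - 21/2.
  reduce S modulo (f_1, f_2, h_3):
  remainder 5/7*q**2 + 17/14*q - 141/14 ≠ 0; add h_4 = 5/7*q**2 + 17/14*q - 141/14 to the basis.

The other S-polynomials (S(f_1,h_3), S(f_1,h_4), S(f_2,h_4), S(h_3,h_4)) all reduce to 0 modulo the current basis, so we have a Gröbner basis.
Inter-reduce: drop elements whose leading term is divisible by another's, tail-reduce, and make monic.
Reduced Gröbner basis: {p - 5/7*q - 6/7, q**2 + 17/10*q - 141/10}.

From the last basis element, q**2 + 17/10*q - 141/10 = 0, so q takes values in {-47/10, 3}. Each choice, substituted upward through the basis, yields the corresponding point(s) of the solution set.
  q = -47/10: the earlier basis element becomes p + 5/2 = 0, giving p = -5/2 — point (-5/2, -47/10).
  q = 3: the earlier basis element becomes p - 3 = 0, giving p = 3 — point (3, 3).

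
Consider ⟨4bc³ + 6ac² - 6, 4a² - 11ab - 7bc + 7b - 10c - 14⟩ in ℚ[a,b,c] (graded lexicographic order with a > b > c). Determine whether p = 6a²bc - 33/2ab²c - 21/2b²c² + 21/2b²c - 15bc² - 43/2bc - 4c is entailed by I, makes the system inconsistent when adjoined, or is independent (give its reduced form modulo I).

First compute the reduced Gröbner basis of I by Buchberger's algorithm.
f_1 = 4bc³ + 6ac² - 6, LT = bc³.
f_2 = 4a² - 11ab - 7bc + 7b - 10c - 14, LT = a².

The S-polynomials (S(f_1,f_2)) all reduce to 0 modulo the current basis, so we have a Gröbner basis.
Inter-reduce: drop elements whose leading term is divisible by another's, tail-reduce, and make monic.
Reduced Gröbner basis: {bc³ + 3/2ac² - 3/2, a² - 11/4ab - 7/4bc + 7/4b - 5/2c - 7/2}.
Label its elements g_1 = bc³ + 3/2ac² - 3/2, g_2 = a² - 11/4ab - 7/4bc + 7/4b - 5/2c - 7/2.

Reduce p = 6a²bc - 33/2ab²c - 21/2b²c² + 21/2b²c - 15bc² - 43/2bc - 4c modulo G:
  leading term a²bc: subtract (6bc)·g_2 from 6a²bc - 33/2ab²c - 21/2b²c² + 21/2b²c - 15bc² - 43/2bc - 4c → -½bc - 4c
  leading term bc: no divisor's leading term divides it; move -½bc to the remainder.
  leading term c: no divisor's leading term divides it; move -4c to the remainder.
  normal form = -½bc - 4c.
The normal form is nonzero, so p ∉ I. Since p minus its normal form lies in I, I + (p) = I + (r) where r = -½bc - 4c; decide whether this ideal is the whole ring.
Run Buchberger on G together with r (pairs among the g_i already reduce to 0 since G is a Gröbner basis):
g_1 = bc³ + 3/2ac² - 3/2, LT = bc³.
g_2 = a² - 11/4ab - 7/4bc + 7/4b - 5/2c - 7/2, LT = a².
r = -½bc - 4c, LT = bc.

S(g_1,r): lcm = bc³. S = 3/2ac² - 8c³ - 3/2.
  leading term ac²: no divisor's leading term divides it; move 3/2ac² to the remainder.
  leading term c³: no divisor's leading term divides it; move -8c³ to the remainder.
  leading term 1: no divisor's leading term divides it; move -3/2 to the remainder.
  remainder 3/2ac² - 8c³ - 3/2 ≠ 0; add m_4 = 3/2ac² - 8c³ - 3/2 to the basis.

S(g_1,m_4): lcm = abc³. S = 16/3bc⁴ + 3/2a²c² + bc - 3/2a.
  leading term bc⁴: subtract (16/3c)·g_1 from 16/3bc⁴ + 3/2a²c² + bc - 3/2a → 3/2a²c² - 8ac³ + bc - 3/2a + 8c
  leading term a²c²: subtract (3/2c²)·g_2 from 3/2a²c² - 8ac³ + bc - 3/2a + 8c → 33/8abc² - 8ac³ + 21/8bc³ - 21/8bc² + 15/4c³ + bc + 21/4c² - 3/2a + 8c
  leading term abc²: subtract (-33/4ac)·r from 33/8abc² - 8ac³ + 21/8bc³ - 21/8bc² + 15/4c³ + bc + 21/4c² - 3/2a + 8c → -8ac³ + 21/8bc³ - 33ac² - 21/8bc² + 15/4c³ + bc + 21/4c² - 3/2a + 8c
  leading term ac³: subtract (-16/3c)·m_4 from -8ac³ + 21/8bc³ - 33ac² - 21/8bc² + 15/4c³ + bc + 21/4c² - 3/2a + 8c → 21/8bc³ - 128/3c⁴ - 33ac² - 21/8bc² + 15/4c³ + bc + 21/4c² - 3/2a
  leading term bc³: subtract (21/8)·g_1 from 21/8bc³ - 128/3c⁴ - 33ac² - 21/8bc² + 15/4c³ + bc + 21/4c² - 3/2a → -128/3c⁴ - 591/16ac² - 21/8bc² + 15/4c³ + bc + 21/4c² - 3/2a + 63/16
  leading term c⁴: no divisor's leading term divides it; move -128/3c⁴ to the remainder.
  leading term ac²: subtract (-197/8)·m_4 from -591/16ac² - 21/8bc² + 15/4c³ + bc + 21/4c² - 3/2a + 63/16 → -21/8bc² - 773/4c³ + bc + 21/4c² - 3/2a - 33
  leading term bc²: subtract (21/4c)·r from -21/8bc² - 773/4c³ + bc + 21/4c² - 3/2a - 33 → -773/4c³ + bc + 105/4c² - 3/2a - 33
  leading term c³: no divisor's leading term divides it; move -773/4c³ to the remainder.
  leading term bc: subtract (-2)·r from bc + 105/4c² - 3/2a - 33 → 105/4c² - 3/2a - 8c - 33
  leading term c²: no divisor's leading term divides it; move 105/4c² to the remainder.
  leading term a: no divisor's leading term divides it; move -3/2a to the remainder.
  leading term c: no divisor's leading term divides it; move -8c to the remainder.
  leading term 1: no divisor's leading term divides it; move -33 to the remainder.
  remainder -128/3c⁴ - 773/4c³ + 105/4c² - 3/2a - 8c - 33 ≠ 0; add m_5 = -128/3c⁴ - 773/4c³ + 105/4c² - 3/2a - 8c - 33 to the basis.

S(r,m_4): lcm = abc². S = 16/3bc³ + 8ac² + b.
  leading term bc³: subtract (16/3)·g_1 from 16/3bc³ + 8ac² + b → b + 8
  leading term b: no divisor's leading term divides it; move b to the remainder.
  leading term 1: no divisor's leading term divides it; move 8 to the remainder.
  remainder b + 8 ≠ 0; add m_6 = b + 8 to the basis.

The other S-polynomials (S(g_1,g_2), S(g_2,r), S(g_2,m_4), S(g_1,m_5), S(g_2,m_5), S(r,m_5), S(m_4,m_5), S(g_1,m_6), S(g_2,m_6), S(r,m_6), S(m_4,m_6), S(m_5,m_6)) all reduce to 0 modulo the current basis, so we have a Gröbner basis.
Inter-reduce: drop elements whose leading term is divisible by another's, tail-reduce, and make monic.
Reduced Gröbner basis: {c⁴ + 2319/512c³ - 315/512c² + 9/256a + 3/16c + 99/128, ac² - 16/3c³ - 1, a² + 22a + 23/2c - 35/2, b + 8}.
The reduced Gröbner basis of I + (p) is {c⁴ + 2319/512c³ - 315/512c² + 9/256a + 3/16c + 99/128, ac² - 16/3c³ - 1, a² + 22a + 23/2c - 35/2, b + 8} ≠ {1}, a proper ideal, so the enlarged system stays consistent: p is independent of I, with normal form -½bc - 4c.

6a²bc - 33/2ab²c - 21/2b²c² + 21/2b²c - 15bc² - 43/2bc - 4c is independent of I; its normal form modulo I is -½bc - 4c.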